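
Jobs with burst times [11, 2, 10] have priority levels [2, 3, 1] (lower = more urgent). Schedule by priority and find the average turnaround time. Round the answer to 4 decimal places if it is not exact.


Sort by priority (ascending = highest first):
Order: [(1, 10), (2, 11), (3, 2)]
Completion times:
  Priority 1, burst=10, C=10
  Priority 2, burst=11, C=21
  Priority 3, burst=2, C=23
Average turnaround = 54/3 = 18.0

18.0


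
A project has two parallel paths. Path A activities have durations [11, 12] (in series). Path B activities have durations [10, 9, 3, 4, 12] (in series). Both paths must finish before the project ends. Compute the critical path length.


Path A total = 11 + 12 = 23
Path B total = 10 + 9 + 3 + 4 + 12 = 38
Critical path = longest path = max(23, 38) = 38

38


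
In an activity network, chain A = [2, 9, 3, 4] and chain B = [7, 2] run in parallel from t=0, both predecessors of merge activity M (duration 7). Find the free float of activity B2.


ES(B2) = sum of predecessors on chain B = 7
EF(B2) = ES + duration = 7 + 2 = 9
Successor of B2 is M. ES(M) = max(sum(A), sum(B)) = max(18, 9) = 18
Free float = ES(successor) - EF(current) = 18 - 9 = 9

9


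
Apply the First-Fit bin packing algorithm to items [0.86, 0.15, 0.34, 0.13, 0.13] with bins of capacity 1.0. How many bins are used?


Place items sequentially using First-Fit:
  Item 0.86 -> new Bin 1
  Item 0.15 -> new Bin 2
  Item 0.34 -> Bin 2 (now 0.49)
  Item 0.13 -> Bin 1 (now 0.99)
  Item 0.13 -> Bin 2 (now 0.62)
Total bins used = 2

2


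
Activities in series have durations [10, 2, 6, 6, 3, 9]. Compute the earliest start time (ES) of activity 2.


Activity 2 starts after activities 1 through 1 complete.
Predecessor durations: [10]
ES = 10 = 10

10


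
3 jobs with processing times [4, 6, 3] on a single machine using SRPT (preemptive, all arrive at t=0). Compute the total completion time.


Since all jobs arrive at t=0, SRPT equals SPT ordering.
SPT order: [3, 4, 6]
Completion times:
  Job 1: p=3, C=3
  Job 2: p=4, C=7
  Job 3: p=6, C=13
Total completion time = 3 + 7 + 13 = 23

23


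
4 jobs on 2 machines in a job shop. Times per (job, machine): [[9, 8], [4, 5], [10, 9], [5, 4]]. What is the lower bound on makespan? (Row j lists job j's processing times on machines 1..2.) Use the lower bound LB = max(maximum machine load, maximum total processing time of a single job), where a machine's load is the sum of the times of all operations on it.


Machine loads:
  Machine 1: 9 + 4 + 10 + 5 = 28
  Machine 2: 8 + 5 + 9 + 4 = 26
Max machine load = 28
Job totals:
  Job 1: 17
  Job 2: 9
  Job 3: 19
  Job 4: 9
Max job total = 19
Lower bound = max(28, 19) = 28

28


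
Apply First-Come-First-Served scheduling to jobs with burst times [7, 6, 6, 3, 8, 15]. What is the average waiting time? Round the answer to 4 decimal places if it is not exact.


FCFS order (as given): [7, 6, 6, 3, 8, 15]
Waiting times:
  Job 1: wait = 0
  Job 2: wait = 7
  Job 3: wait = 13
  Job 4: wait = 19
  Job 5: wait = 22
  Job 6: wait = 30
Sum of waiting times = 91
Average waiting time = 91/6 = 15.1667

15.1667


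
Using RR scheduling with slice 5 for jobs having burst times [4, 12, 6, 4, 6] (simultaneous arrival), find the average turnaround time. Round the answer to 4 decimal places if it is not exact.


Time quantum = 5
Execution trace:
  J1 runs 4 units, time = 4
  J2 runs 5 units, time = 9
  J3 runs 5 units, time = 14
  J4 runs 4 units, time = 18
  J5 runs 5 units, time = 23
  J2 runs 5 units, time = 28
  J3 runs 1 units, time = 29
  J5 runs 1 units, time = 30
  J2 runs 2 units, time = 32
Finish times: [4, 32, 29, 18, 30]
Average turnaround = 113/5 = 22.6

22.6


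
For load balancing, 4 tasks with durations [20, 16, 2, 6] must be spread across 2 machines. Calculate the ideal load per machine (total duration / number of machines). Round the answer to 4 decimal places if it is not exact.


Total processing time = 20 + 16 + 2 + 6 = 44
Number of machines = 2
Ideal balanced load = 44 / 2 = 22.0

22.0


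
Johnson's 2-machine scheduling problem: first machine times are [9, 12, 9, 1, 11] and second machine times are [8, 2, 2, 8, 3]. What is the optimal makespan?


Apply Johnson's rule:
  Group 1 (a <= b): [(4, 1, 8)]
  Group 2 (a > b): [(1, 9, 8), (5, 11, 3), (2, 12, 2), (3, 9, 2)]
Optimal job order: [4, 1, 5, 2, 3]
Schedule:
  Job 4: M1 done at 1, M2 done at 9
  Job 1: M1 done at 10, M2 done at 18
  Job 5: M1 done at 21, M2 done at 24
  Job 2: M1 done at 33, M2 done at 35
  Job 3: M1 done at 42, M2 done at 44
Makespan = 44

44


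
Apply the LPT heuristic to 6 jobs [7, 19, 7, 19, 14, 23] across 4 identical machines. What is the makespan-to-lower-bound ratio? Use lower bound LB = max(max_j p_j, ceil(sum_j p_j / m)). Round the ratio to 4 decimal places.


LPT order: [23, 19, 19, 14, 7, 7]
Machine loads after assignment: [23, 26, 19, 21]
LPT makespan = 26
Lower bound = max(max_job, ceil(total/4)) = max(23, 23) = 23
Ratio = 26 / 23 = 1.1304

1.1304


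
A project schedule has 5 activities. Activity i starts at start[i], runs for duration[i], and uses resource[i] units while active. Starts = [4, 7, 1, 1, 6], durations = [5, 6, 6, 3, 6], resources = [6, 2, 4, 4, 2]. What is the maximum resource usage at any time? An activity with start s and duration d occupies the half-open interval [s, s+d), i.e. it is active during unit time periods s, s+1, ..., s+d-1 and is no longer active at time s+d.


Each activity i is active on [start_i, start_i + duration_i).
Compute total resource usage per time slot:
  t=0: active resources = [], total = 0
  t=1: active resources = [4, 4], total = 8
  t=2: active resources = [4, 4], total = 8
  t=3: active resources = [4, 4], total = 8
  t=4: active resources = [6, 4], total = 10
  t=5: active resources = [6, 4], total = 10
  t=6: active resources = [6, 4, 2], total = 12
  t=7: active resources = [6, 2, 2], total = 10
  t=8: active resources = [6, 2, 2], total = 10
  t=9: active resources = [2, 2], total = 4
  t=10: active resources = [2, 2], total = 4
  t=11: active resources = [2, 2], total = 4
  t=12: active resources = [2], total = 2
Peak resource demand = 12

12


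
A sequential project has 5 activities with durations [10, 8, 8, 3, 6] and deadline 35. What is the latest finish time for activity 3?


LF(activity 3) = deadline - sum of successor durations
Successors: activities 4 through 5 with durations [3, 6]
Sum of successor durations = 9
LF = 35 - 9 = 26

26


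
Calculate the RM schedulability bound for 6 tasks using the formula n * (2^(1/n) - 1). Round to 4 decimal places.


Compute 2^(1/6) = 1.1224620483
Subtract 1: 1.1224620483 - 1 = 0.1224620483
Multiply by n: 6 * 0.1224620483 = 0.7347722898
Round to 4 dp: 0.7348

0.7348


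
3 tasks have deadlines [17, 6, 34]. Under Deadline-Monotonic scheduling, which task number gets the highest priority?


Sort tasks by relative deadline (ascending):
  Task 2: deadline = 6
  Task 1: deadline = 17
  Task 3: deadline = 34
Priority order (highest first): [2, 1, 3]
Highest priority task = 2

2


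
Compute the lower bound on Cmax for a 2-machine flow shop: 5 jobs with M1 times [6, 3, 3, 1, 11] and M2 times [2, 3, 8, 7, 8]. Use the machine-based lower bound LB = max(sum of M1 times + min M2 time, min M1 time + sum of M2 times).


LB1 = sum(M1 times) + min(M2 times) = 24 + 2 = 26
LB2 = min(M1 times) + sum(M2 times) = 1 + 28 = 29
Lower bound = max(LB1, LB2) = max(26, 29) = 29

29


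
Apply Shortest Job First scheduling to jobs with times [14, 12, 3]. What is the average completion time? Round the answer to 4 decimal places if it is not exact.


SJF order (ascending): [3, 12, 14]
Completion times:
  Job 1: burst=3, C=3
  Job 2: burst=12, C=15
  Job 3: burst=14, C=29
Average completion = 47/3 = 15.6667

15.6667


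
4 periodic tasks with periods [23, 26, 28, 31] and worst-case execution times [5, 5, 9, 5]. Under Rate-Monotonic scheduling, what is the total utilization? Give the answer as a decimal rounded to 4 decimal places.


Compute individual utilizations (exact fractions):
  Task 1: C/T = 5/23 (approx. 0.2174)
  Task 2: C/T = 5/26 (approx. 0.1923)
  Task 3: C/T = 9/28 (approx. 0.3214)
  Task 4: C/T = 5/31 (approx. 0.1613)
Total utilization U = 5/23 + 5/26 + 9/28 + 5/31 = 231611/259532
Rounded to 4 decimal places: U = 0.8924
RM (Liu & Layland) bound for 4 tasks = 0.756828; compare with U = 231611/259532 (approx. 0.892418)
bound < U <= 1, so the RM sufficient condition is not met (inconclusive; an exact test such as response-time analysis is needed).

0.8924


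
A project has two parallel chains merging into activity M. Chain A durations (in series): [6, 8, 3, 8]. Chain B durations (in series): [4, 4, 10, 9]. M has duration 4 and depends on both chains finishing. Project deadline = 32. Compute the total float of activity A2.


Forward pass: ES(A2) = sum of predecessors on chain A = 6
EF = ES + duration = 6 + 8 = 14
Backward pass: LF(M) = deadline = 32; LS(M) = 32 - 4 = 28
LF(A2) = LS(M) - sum(successors on chain A) = 28 - 11 = 17
LS = LF - duration = 17 - 8 = 9
Total float = LS - ES = 9 - 6 = 3

3


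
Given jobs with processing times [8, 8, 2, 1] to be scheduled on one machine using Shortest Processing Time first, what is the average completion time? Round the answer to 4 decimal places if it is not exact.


Sort jobs by processing time (SPT order): [1, 2, 8, 8]
Compute completion times sequentially:
  Job 1: processing = 1, completes at 1
  Job 2: processing = 2, completes at 3
  Job 3: processing = 8, completes at 11
  Job 4: processing = 8, completes at 19
Sum of completion times = 34
Average completion time = 34/4 = 8.5

8.5


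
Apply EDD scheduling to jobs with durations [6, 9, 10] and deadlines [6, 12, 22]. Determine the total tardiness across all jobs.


Sort by due date (EDD order): [(6, 6), (9, 12), (10, 22)]
Compute completion times and tardiness:
  Job 1: p=6, d=6, C=6, tardiness=max(0,6-6)=0
  Job 2: p=9, d=12, C=15, tardiness=max(0,15-12)=3
  Job 3: p=10, d=22, C=25, tardiness=max(0,25-22)=3
Total tardiness = 6

6


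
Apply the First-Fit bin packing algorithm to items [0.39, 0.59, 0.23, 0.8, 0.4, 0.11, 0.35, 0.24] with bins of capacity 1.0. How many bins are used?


Place items sequentially using First-Fit:
  Item 0.39 -> new Bin 1
  Item 0.59 -> Bin 1 (now 0.98)
  Item 0.23 -> new Bin 2
  Item 0.8 -> new Bin 3
  Item 0.4 -> Bin 2 (now 0.63)
  Item 0.11 -> Bin 2 (now 0.74)
  Item 0.35 -> new Bin 4
  Item 0.24 -> Bin 2 (now 0.98)
Total bins used = 4

4


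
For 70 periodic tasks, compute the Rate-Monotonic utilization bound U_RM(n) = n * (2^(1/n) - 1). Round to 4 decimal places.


Compute 2^(1/70) = 1.0099512906
Subtract 1: 1.0099512906 - 1 = 0.0099512906
Multiply by n: 70 * 0.0099512906 = 0.6965903420
Round to 4 dp: 0.6966

0.6966


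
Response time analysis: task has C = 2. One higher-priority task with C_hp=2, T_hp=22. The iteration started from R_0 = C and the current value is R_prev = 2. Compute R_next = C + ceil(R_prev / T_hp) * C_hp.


R_next = C + ceil(R_prev / T_hp) * C_hp
ceil(2 / 22) = ceil(0.0909) = 1
Interference = 1 * 2 = 2
R_next = 2 + 2 = 4

4


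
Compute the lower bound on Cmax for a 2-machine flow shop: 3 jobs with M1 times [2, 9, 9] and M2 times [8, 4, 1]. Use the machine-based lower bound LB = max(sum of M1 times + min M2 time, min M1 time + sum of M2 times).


LB1 = sum(M1 times) + min(M2 times) = 20 + 1 = 21
LB2 = min(M1 times) + sum(M2 times) = 2 + 13 = 15
Lower bound = max(LB1, LB2) = max(21, 15) = 21

21


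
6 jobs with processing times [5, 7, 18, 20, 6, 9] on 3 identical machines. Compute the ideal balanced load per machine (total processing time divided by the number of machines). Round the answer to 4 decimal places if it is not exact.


Total processing time = 5 + 7 + 18 + 20 + 6 + 9 = 65
Number of machines = 3
Ideal balanced load = 65 / 3 = 21.6667

21.6667


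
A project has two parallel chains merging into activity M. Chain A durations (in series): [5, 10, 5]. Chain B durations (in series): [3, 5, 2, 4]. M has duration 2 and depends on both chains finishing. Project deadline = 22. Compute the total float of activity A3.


Forward pass: ES(A3) = sum of predecessors on chain A = 15
EF = ES + duration = 15 + 5 = 20
Backward pass: LF(M) = deadline = 22; LS(M) = 22 - 2 = 20
LF(A3) = LS(M) - sum(successors on chain A) = 20 - 0 = 20
LS = LF - duration = 20 - 5 = 15
Total float = LS - ES = 15 - 15 = 0

0


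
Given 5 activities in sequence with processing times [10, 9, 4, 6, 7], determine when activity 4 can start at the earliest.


Activity 4 starts after activities 1 through 3 complete.
Predecessor durations: [10, 9, 4]
ES = 10 + 9 + 4 = 23

23


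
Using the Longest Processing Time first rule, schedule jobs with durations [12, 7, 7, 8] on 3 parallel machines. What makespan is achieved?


Sort jobs in decreasing order (LPT): [12, 8, 7, 7]
Assign each job to the least loaded machine:
  Machine 1: jobs [12], load = 12
  Machine 2: jobs [8], load = 8
  Machine 3: jobs [7, 7], load = 14
Makespan = max load = 14

14


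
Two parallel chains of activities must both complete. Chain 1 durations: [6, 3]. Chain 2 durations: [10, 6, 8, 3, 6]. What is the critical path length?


Path A total = 6 + 3 = 9
Path B total = 10 + 6 + 8 + 3 + 6 = 33
Critical path = longest path = max(9, 33) = 33

33


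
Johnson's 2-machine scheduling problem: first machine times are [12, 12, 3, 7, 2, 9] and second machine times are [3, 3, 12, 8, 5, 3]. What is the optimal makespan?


Apply Johnson's rule:
  Group 1 (a <= b): [(5, 2, 5), (3, 3, 12), (4, 7, 8)]
  Group 2 (a > b): [(1, 12, 3), (2, 12, 3), (6, 9, 3)]
Optimal job order: [5, 3, 4, 1, 2, 6]
Schedule:
  Job 5: M1 done at 2, M2 done at 7
  Job 3: M1 done at 5, M2 done at 19
  Job 4: M1 done at 12, M2 done at 27
  Job 1: M1 done at 24, M2 done at 30
  Job 2: M1 done at 36, M2 done at 39
  Job 6: M1 done at 45, M2 done at 48
Makespan = 48

48


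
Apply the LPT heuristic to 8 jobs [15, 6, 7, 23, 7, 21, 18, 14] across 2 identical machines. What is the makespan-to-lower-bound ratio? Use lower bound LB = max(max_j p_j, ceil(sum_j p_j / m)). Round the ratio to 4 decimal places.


LPT order: [23, 21, 18, 15, 14, 7, 7, 6]
Machine loads after assignment: [58, 53]
LPT makespan = 58
Lower bound = max(max_job, ceil(total/2)) = max(23, 56) = 56
Ratio = 58 / 56 = 1.0357

1.0357


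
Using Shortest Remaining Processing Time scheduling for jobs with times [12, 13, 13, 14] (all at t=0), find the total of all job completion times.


Since all jobs arrive at t=0, SRPT equals SPT ordering.
SPT order: [12, 13, 13, 14]
Completion times:
  Job 1: p=12, C=12
  Job 2: p=13, C=25
  Job 3: p=13, C=38
  Job 4: p=14, C=52
Total completion time = 12 + 25 + 38 + 52 = 127

127


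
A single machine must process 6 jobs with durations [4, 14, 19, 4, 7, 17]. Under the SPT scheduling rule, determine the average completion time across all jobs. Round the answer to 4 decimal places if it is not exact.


Sort jobs by processing time (SPT order): [4, 4, 7, 14, 17, 19]
Compute completion times sequentially:
  Job 1: processing = 4, completes at 4
  Job 2: processing = 4, completes at 8
  Job 3: processing = 7, completes at 15
  Job 4: processing = 14, completes at 29
  Job 5: processing = 17, completes at 46
  Job 6: processing = 19, completes at 65
Sum of completion times = 167
Average completion time = 167/6 = 27.8333

27.8333


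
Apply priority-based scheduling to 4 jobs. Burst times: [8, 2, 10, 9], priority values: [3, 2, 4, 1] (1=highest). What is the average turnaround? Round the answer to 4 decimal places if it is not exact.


Sort by priority (ascending = highest first):
Order: [(1, 9), (2, 2), (3, 8), (4, 10)]
Completion times:
  Priority 1, burst=9, C=9
  Priority 2, burst=2, C=11
  Priority 3, burst=8, C=19
  Priority 4, burst=10, C=29
Average turnaround = 68/4 = 17.0

17.0


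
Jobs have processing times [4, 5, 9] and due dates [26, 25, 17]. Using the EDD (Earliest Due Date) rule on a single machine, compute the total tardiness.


Sort by due date (EDD order): [(9, 17), (5, 25), (4, 26)]
Compute completion times and tardiness:
  Job 1: p=9, d=17, C=9, tardiness=max(0,9-17)=0
  Job 2: p=5, d=25, C=14, tardiness=max(0,14-25)=0
  Job 3: p=4, d=26, C=18, tardiness=max(0,18-26)=0
Total tardiness = 0

0


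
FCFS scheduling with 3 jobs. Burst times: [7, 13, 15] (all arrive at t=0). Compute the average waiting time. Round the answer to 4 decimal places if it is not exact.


FCFS order (as given): [7, 13, 15]
Waiting times:
  Job 1: wait = 0
  Job 2: wait = 7
  Job 3: wait = 20
Sum of waiting times = 27
Average waiting time = 27/3 = 9.0

9.0


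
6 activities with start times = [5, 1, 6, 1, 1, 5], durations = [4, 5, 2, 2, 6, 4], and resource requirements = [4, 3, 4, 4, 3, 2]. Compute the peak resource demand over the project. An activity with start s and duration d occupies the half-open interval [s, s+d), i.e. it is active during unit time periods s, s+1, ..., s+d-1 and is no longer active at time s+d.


Each activity i is active on [start_i, start_i + duration_i).
Compute total resource usage per time slot:
  t=0: active resources = [], total = 0
  t=1: active resources = [3, 4, 3], total = 10
  t=2: active resources = [3, 4, 3], total = 10
  t=3: active resources = [3, 3], total = 6
  t=4: active resources = [3, 3], total = 6
  t=5: active resources = [4, 3, 3, 2], total = 12
  t=6: active resources = [4, 4, 3, 2], total = 13
  t=7: active resources = [4, 4, 2], total = 10
  t=8: active resources = [4, 2], total = 6
Peak resource demand = 13

13


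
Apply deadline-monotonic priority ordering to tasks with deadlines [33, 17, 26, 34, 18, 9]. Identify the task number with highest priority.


Sort tasks by relative deadline (ascending):
  Task 6: deadline = 9
  Task 2: deadline = 17
  Task 5: deadline = 18
  Task 3: deadline = 26
  Task 1: deadline = 33
  Task 4: deadline = 34
Priority order (highest first): [6, 2, 5, 3, 1, 4]
Highest priority task = 6

6


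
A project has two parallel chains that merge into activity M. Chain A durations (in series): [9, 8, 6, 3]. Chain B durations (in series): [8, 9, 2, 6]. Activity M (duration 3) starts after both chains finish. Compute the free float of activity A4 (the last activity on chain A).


ES(A4) = sum of predecessors on chain A = 23
EF(A4) = ES + duration = 23 + 3 = 26
Successor of A4 is M. ES(M) = max(sum(A), sum(B)) = max(26, 25) = 26
Free float = ES(successor) - EF(current) = 26 - 26 = 0

0


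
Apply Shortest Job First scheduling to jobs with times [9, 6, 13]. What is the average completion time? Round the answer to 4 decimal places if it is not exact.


SJF order (ascending): [6, 9, 13]
Completion times:
  Job 1: burst=6, C=6
  Job 2: burst=9, C=15
  Job 3: burst=13, C=28
Average completion = 49/3 = 16.3333

16.3333


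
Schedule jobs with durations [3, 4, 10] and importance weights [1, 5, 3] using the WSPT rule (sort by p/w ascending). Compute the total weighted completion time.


Compute p/w ratios and sort ascending (WSPT): [(4, 5), (3, 1), (10, 3)]
Compute weighted completion times:
  Job (p=4,w=5): C=4, w*C=5*4=20
  Job (p=3,w=1): C=7, w*C=1*7=7
  Job (p=10,w=3): C=17, w*C=3*17=51
Total weighted completion time = 78

78


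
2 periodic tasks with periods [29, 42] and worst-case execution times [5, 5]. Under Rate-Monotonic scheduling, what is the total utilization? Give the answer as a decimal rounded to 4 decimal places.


Compute individual utilizations (exact fractions):
  Task 1: C/T = 5/29 (approx. 0.1724)
  Task 2: C/T = 5/42 (approx. 0.119)
Total utilization U = 5/29 + 5/42 = 355/1218
Rounded to 4 decimal places: U = 0.2915
RM (Liu & Layland) bound for 2 tasks = 0.828427; compare with U = 355/1218 (approx. 0.291461)
U <= bound, so schedulable by RM sufficient condition.

0.2915


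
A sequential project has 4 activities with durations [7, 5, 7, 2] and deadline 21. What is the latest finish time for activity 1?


LF(activity 1) = deadline - sum of successor durations
Successors: activities 2 through 4 with durations [5, 7, 2]
Sum of successor durations = 14
LF = 21 - 14 = 7

7


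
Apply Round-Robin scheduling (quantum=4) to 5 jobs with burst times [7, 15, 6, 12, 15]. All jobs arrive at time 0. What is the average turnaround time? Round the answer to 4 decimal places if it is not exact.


Time quantum = 4
Execution trace:
  J1 runs 4 units, time = 4
  J2 runs 4 units, time = 8
  J3 runs 4 units, time = 12
  J4 runs 4 units, time = 16
  J5 runs 4 units, time = 20
  J1 runs 3 units, time = 23
  J2 runs 4 units, time = 27
  J3 runs 2 units, time = 29
  J4 runs 4 units, time = 33
  J5 runs 4 units, time = 37
  J2 runs 4 units, time = 41
  J4 runs 4 units, time = 45
  J5 runs 4 units, time = 49
  J2 runs 3 units, time = 52
  J5 runs 3 units, time = 55
Finish times: [23, 52, 29, 45, 55]
Average turnaround = 204/5 = 40.8

40.8


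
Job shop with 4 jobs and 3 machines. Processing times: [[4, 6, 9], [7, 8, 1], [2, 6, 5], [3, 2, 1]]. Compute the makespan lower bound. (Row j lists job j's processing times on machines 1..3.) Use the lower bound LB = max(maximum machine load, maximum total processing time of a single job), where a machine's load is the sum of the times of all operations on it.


Machine loads:
  Machine 1: 4 + 7 + 2 + 3 = 16
  Machine 2: 6 + 8 + 6 + 2 = 22
  Machine 3: 9 + 1 + 5 + 1 = 16
Max machine load = 22
Job totals:
  Job 1: 19
  Job 2: 16
  Job 3: 13
  Job 4: 6
Max job total = 19
Lower bound = max(22, 19) = 22

22


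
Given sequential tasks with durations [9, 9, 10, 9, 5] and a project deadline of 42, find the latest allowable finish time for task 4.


LF(activity 4) = deadline - sum of successor durations
Successors: activities 5 through 5 with durations [5]
Sum of successor durations = 5
LF = 42 - 5 = 37

37


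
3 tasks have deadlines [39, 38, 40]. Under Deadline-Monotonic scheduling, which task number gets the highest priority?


Sort tasks by relative deadline (ascending):
  Task 2: deadline = 38
  Task 1: deadline = 39
  Task 3: deadline = 40
Priority order (highest first): [2, 1, 3]
Highest priority task = 2

2


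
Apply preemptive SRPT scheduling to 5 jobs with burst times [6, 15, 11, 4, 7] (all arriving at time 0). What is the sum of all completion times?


Since all jobs arrive at t=0, SRPT equals SPT ordering.
SPT order: [4, 6, 7, 11, 15]
Completion times:
  Job 1: p=4, C=4
  Job 2: p=6, C=10
  Job 3: p=7, C=17
  Job 4: p=11, C=28
  Job 5: p=15, C=43
Total completion time = 4 + 10 + 17 + 28 + 43 = 102

102


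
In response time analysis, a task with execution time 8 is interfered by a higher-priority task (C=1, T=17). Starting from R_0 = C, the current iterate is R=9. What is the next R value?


R_next = C + ceil(R_prev / T_hp) * C_hp
ceil(9 / 17) = ceil(0.5294) = 1
Interference = 1 * 1 = 1
R_next = 8 + 1 = 9
R_next = R_prev, so the iteration has converged (response time = 9).

9


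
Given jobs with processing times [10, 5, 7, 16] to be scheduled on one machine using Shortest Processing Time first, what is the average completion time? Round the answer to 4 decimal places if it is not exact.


Sort jobs by processing time (SPT order): [5, 7, 10, 16]
Compute completion times sequentially:
  Job 1: processing = 5, completes at 5
  Job 2: processing = 7, completes at 12
  Job 3: processing = 10, completes at 22
  Job 4: processing = 16, completes at 38
Sum of completion times = 77
Average completion time = 77/4 = 19.25

19.25


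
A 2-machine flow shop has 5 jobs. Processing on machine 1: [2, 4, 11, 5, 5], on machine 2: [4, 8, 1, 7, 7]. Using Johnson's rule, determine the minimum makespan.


Apply Johnson's rule:
  Group 1 (a <= b): [(1, 2, 4), (2, 4, 8), (4, 5, 7), (5, 5, 7)]
  Group 2 (a > b): [(3, 11, 1)]
Optimal job order: [1, 2, 4, 5, 3]
Schedule:
  Job 1: M1 done at 2, M2 done at 6
  Job 2: M1 done at 6, M2 done at 14
  Job 4: M1 done at 11, M2 done at 21
  Job 5: M1 done at 16, M2 done at 28
  Job 3: M1 done at 27, M2 done at 29
Makespan = 29

29


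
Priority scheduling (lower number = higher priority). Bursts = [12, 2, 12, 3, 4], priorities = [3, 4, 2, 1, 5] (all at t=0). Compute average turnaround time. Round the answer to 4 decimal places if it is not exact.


Sort by priority (ascending = highest first):
Order: [(1, 3), (2, 12), (3, 12), (4, 2), (5, 4)]
Completion times:
  Priority 1, burst=3, C=3
  Priority 2, burst=12, C=15
  Priority 3, burst=12, C=27
  Priority 4, burst=2, C=29
  Priority 5, burst=4, C=33
Average turnaround = 107/5 = 21.4

21.4


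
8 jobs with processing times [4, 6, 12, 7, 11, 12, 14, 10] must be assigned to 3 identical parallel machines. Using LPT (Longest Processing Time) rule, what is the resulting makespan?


Sort jobs in decreasing order (LPT): [14, 12, 12, 11, 10, 7, 6, 4]
Assign each job to the least loaded machine:
  Machine 1: jobs [14, 7, 6], load = 27
  Machine 2: jobs [12, 11], load = 23
  Machine 3: jobs [12, 10, 4], load = 26
Makespan = max load = 27

27


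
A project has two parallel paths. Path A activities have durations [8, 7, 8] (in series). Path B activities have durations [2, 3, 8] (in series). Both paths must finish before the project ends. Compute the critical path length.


Path A total = 8 + 7 + 8 = 23
Path B total = 2 + 3 + 8 = 13
Critical path = longest path = max(23, 13) = 23

23


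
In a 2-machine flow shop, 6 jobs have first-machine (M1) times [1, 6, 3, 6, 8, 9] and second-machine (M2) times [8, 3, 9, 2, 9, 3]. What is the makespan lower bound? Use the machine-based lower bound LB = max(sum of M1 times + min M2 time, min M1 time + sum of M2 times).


LB1 = sum(M1 times) + min(M2 times) = 33 + 2 = 35
LB2 = min(M1 times) + sum(M2 times) = 1 + 34 = 35
Lower bound = max(LB1, LB2) = max(35, 35) = 35

35


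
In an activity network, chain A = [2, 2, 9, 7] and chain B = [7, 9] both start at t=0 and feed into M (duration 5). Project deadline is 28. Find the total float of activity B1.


Forward pass: ES(B1) = sum of predecessors on chain B = 0
EF = ES + duration = 0 + 7 = 7
Backward pass: LF(M) = deadline = 28; LS(M) = 28 - 5 = 23
LF(B1) = LS(M) - sum(successors on chain B) = 23 - 9 = 14
LS = LF - duration = 14 - 7 = 7
Total float = LS - ES = 7 - 0 = 7

7


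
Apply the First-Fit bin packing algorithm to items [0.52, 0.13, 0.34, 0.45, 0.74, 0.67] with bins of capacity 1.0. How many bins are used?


Place items sequentially using First-Fit:
  Item 0.52 -> new Bin 1
  Item 0.13 -> Bin 1 (now 0.65)
  Item 0.34 -> Bin 1 (now 0.99)
  Item 0.45 -> new Bin 2
  Item 0.74 -> new Bin 3
  Item 0.67 -> new Bin 4
Total bins used = 4

4


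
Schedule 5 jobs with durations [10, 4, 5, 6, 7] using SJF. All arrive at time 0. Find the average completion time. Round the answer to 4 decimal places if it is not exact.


SJF order (ascending): [4, 5, 6, 7, 10]
Completion times:
  Job 1: burst=4, C=4
  Job 2: burst=5, C=9
  Job 3: burst=6, C=15
  Job 4: burst=7, C=22
  Job 5: burst=10, C=32
Average completion = 82/5 = 16.4

16.4


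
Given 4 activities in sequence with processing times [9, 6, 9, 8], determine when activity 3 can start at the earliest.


Activity 3 starts after activities 1 through 2 complete.
Predecessor durations: [9, 6]
ES = 9 + 6 = 15

15


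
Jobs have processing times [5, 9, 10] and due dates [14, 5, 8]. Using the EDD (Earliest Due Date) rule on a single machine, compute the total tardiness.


Sort by due date (EDD order): [(9, 5), (10, 8), (5, 14)]
Compute completion times and tardiness:
  Job 1: p=9, d=5, C=9, tardiness=max(0,9-5)=4
  Job 2: p=10, d=8, C=19, tardiness=max(0,19-8)=11
  Job 3: p=5, d=14, C=24, tardiness=max(0,24-14)=10
Total tardiness = 25

25


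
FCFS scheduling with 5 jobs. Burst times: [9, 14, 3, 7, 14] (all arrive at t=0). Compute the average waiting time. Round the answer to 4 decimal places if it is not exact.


FCFS order (as given): [9, 14, 3, 7, 14]
Waiting times:
  Job 1: wait = 0
  Job 2: wait = 9
  Job 3: wait = 23
  Job 4: wait = 26
  Job 5: wait = 33
Sum of waiting times = 91
Average waiting time = 91/5 = 18.2

18.2


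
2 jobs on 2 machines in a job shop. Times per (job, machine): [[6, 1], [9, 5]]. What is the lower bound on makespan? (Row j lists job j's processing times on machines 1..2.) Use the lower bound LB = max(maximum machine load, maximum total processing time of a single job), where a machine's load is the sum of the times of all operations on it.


Machine loads:
  Machine 1: 6 + 9 = 15
  Machine 2: 1 + 5 = 6
Max machine load = 15
Job totals:
  Job 1: 7
  Job 2: 14
Max job total = 14
Lower bound = max(15, 14) = 15

15


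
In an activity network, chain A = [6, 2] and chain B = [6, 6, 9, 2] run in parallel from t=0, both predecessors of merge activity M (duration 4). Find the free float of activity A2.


ES(A2) = sum of predecessors on chain A = 6
EF(A2) = ES + duration = 6 + 2 = 8
Successor of A2 is M. ES(M) = max(sum(A), sum(B)) = max(8, 23) = 23
Free float = ES(successor) - EF(current) = 23 - 8 = 15

15


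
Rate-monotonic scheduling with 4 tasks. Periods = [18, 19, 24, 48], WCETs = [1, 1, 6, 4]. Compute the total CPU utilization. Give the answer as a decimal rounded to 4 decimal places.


Compute individual utilizations (exact fractions):
  Task 1: C/T = 1/18 (approx. 0.0556)
  Task 2: C/T = 1/19 (approx. 0.0526)
  Task 3: C/T = 6/24 = 1/4 (approx. 0.25)
  Task 4: C/T = 4/48 = 1/12 (approx. 0.0833)
Total utilization U = 1/18 + 1/19 + 1/4 + 1/12 = 151/342
Rounded to 4 decimal places: U = 0.4415
RM (Liu & Layland) bound for 4 tasks = 0.756828; compare with U = 151/342 (approx. 0.441520)
U <= bound, so schedulable by RM sufficient condition.

0.4415


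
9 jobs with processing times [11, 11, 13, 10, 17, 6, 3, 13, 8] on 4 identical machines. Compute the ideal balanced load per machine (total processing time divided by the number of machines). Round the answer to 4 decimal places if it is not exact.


Total processing time = 11 + 11 + 13 + 10 + 17 + 6 + 3 + 13 + 8 = 92
Number of machines = 4
Ideal balanced load = 92 / 4 = 23.0

23.0


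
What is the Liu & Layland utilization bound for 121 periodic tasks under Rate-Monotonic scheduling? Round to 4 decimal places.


Compute 2^(1/121) = 1.0057449283
Subtract 1: 1.0057449283 - 1 = 0.0057449283
Multiply by n: 121 * 0.0057449283 = 0.6951363243
Round to 4 dp: 0.6951

0.6951


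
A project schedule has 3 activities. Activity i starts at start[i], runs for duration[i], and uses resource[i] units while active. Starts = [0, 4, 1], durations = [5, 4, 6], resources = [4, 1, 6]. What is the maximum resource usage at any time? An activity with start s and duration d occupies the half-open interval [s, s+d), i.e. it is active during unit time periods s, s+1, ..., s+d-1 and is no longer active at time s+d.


Each activity i is active on [start_i, start_i + duration_i).
Compute total resource usage per time slot:
  t=0: active resources = [4], total = 4
  t=1: active resources = [4, 6], total = 10
  t=2: active resources = [4, 6], total = 10
  t=3: active resources = [4, 6], total = 10
  t=4: active resources = [4, 1, 6], total = 11
  t=5: active resources = [1, 6], total = 7
  t=6: active resources = [1, 6], total = 7
  t=7: active resources = [1], total = 1
Peak resource demand = 11

11


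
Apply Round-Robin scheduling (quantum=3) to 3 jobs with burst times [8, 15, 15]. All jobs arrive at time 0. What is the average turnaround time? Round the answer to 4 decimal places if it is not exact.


Time quantum = 3
Execution trace:
  J1 runs 3 units, time = 3
  J2 runs 3 units, time = 6
  J3 runs 3 units, time = 9
  J1 runs 3 units, time = 12
  J2 runs 3 units, time = 15
  J3 runs 3 units, time = 18
  J1 runs 2 units, time = 20
  J2 runs 3 units, time = 23
  J3 runs 3 units, time = 26
  J2 runs 3 units, time = 29
  J3 runs 3 units, time = 32
  J2 runs 3 units, time = 35
  J3 runs 3 units, time = 38
Finish times: [20, 35, 38]
Average turnaround = 93/3 = 31.0

31.0


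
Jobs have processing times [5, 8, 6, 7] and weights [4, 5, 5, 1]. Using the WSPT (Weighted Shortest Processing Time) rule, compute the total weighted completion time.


Compute p/w ratios and sort ascending (WSPT): [(6, 5), (5, 4), (8, 5), (7, 1)]
Compute weighted completion times:
  Job (p=6,w=5): C=6, w*C=5*6=30
  Job (p=5,w=4): C=11, w*C=4*11=44
  Job (p=8,w=5): C=19, w*C=5*19=95
  Job (p=7,w=1): C=26, w*C=1*26=26
Total weighted completion time = 195

195


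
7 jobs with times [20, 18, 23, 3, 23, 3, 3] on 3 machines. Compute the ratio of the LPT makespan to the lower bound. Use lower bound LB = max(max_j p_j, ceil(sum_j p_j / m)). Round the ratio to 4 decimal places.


LPT order: [23, 23, 20, 18, 3, 3, 3]
Machine loads after assignment: [29, 26, 38]
LPT makespan = 38
Lower bound = max(max_job, ceil(total/3)) = max(23, 31) = 31
Ratio = 38 / 31 = 1.2258

1.2258


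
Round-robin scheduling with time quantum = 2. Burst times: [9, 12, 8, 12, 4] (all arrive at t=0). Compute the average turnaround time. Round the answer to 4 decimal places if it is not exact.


Time quantum = 2
Execution trace:
  J1 runs 2 units, time = 2
  J2 runs 2 units, time = 4
  J3 runs 2 units, time = 6
  J4 runs 2 units, time = 8
  J5 runs 2 units, time = 10
  J1 runs 2 units, time = 12
  J2 runs 2 units, time = 14
  J3 runs 2 units, time = 16
  J4 runs 2 units, time = 18
  J5 runs 2 units, time = 20
  J1 runs 2 units, time = 22
  J2 runs 2 units, time = 24
  J3 runs 2 units, time = 26
  J4 runs 2 units, time = 28
  J1 runs 2 units, time = 30
  J2 runs 2 units, time = 32
  J3 runs 2 units, time = 34
  J4 runs 2 units, time = 36
  J1 runs 1 units, time = 37
  J2 runs 2 units, time = 39
  J4 runs 2 units, time = 41
  J2 runs 2 units, time = 43
  J4 runs 2 units, time = 45
Finish times: [37, 43, 34, 45, 20]
Average turnaround = 179/5 = 35.8

35.8


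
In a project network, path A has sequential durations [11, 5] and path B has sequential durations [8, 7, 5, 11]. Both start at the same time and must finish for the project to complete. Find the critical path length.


Path A total = 11 + 5 = 16
Path B total = 8 + 7 + 5 + 11 = 31
Critical path = longest path = max(16, 31) = 31

31


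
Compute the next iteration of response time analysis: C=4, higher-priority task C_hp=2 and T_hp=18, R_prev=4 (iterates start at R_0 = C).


R_next = C + ceil(R_prev / T_hp) * C_hp
ceil(4 / 18) = ceil(0.2222) = 1
Interference = 1 * 2 = 2
R_next = 4 + 2 = 6

6


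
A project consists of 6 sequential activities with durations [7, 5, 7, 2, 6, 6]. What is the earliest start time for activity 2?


Activity 2 starts after activities 1 through 1 complete.
Predecessor durations: [7]
ES = 7 = 7

7


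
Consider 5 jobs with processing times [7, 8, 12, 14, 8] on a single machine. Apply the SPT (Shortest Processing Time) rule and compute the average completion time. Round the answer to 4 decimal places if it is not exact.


Sort jobs by processing time (SPT order): [7, 8, 8, 12, 14]
Compute completion times sequentially:
  Job 1: processing = 7, completes at 7
  Job 2: processing = 8, completes at 15
  Job 3: processing = 8, completes at 23
  Job 4: processing = 12, completes at 35
  Job 5: processing = 14, completes at 49
Sum of completion times = 129
Average completion time = 129/5 = 25.8

25.8


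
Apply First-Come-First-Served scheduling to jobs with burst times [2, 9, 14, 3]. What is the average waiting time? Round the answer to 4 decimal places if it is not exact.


FCFS order (as given): [2, 9, 14, 3]
Waiting times:
  Job 1: wait = 0
  Job 2: wait = 2
  Job 3: wait = 11
  Job 4: wait = 25
Sum of waiting times = 38
Average waiting time = 38/4 = 9.5

9.5


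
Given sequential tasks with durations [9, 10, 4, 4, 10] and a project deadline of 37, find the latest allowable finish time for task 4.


LF(activity 4) = deadline - sum of successor durations
Successors: activities 5 through 5 with durations [10]
Sum of successor durations = 10
LF = 37 - 10 = 27

27


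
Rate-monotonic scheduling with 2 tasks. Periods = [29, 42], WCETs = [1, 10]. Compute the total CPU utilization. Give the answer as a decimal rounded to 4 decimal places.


Compute individual utilizations (exact fractions):
  Task 1: C/T = 1/29 (approx. 0.0345)
  Task 2: C/T = 10/42 = 5/21 (approx. 0.2381)
Total utilization U = 1/29 + 5/21 = 166/609
Rounded to 4 decimal places: U = 0.2726
RM (Liu & Layland) bound for 2 tasks = 0.828427; compare with U = 166/609 (approx. 0.272578)
U <= bound, so schedulable by RM sufficient condition.

0.2726


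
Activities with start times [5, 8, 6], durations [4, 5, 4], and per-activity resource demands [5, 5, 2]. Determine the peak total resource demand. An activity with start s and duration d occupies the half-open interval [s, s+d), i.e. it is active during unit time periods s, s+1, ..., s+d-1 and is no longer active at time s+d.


Each activity i is active on [start_i, start_i + duration_i).
Compute total resource usage per time slot:
  t=0: active resources = [], total = 0
  t=1: active resources = [], total = 0
  t=2: active resources = [], total = 0
  t=3: active resources = [], total = 0
  t=4: active resources = [], total = 0
  t=5: active resources = [5], total = 5
  t=6: active resources = [5, 2], total = 7
  t=7: active resources = [5, 2], total = 7
  t=8: active resources = [5, 5, 2], total = 12
  t=9: active resources = [5, 2], total = 7
  t=10: active resources = [5], total = 5
  t=11: active resources = [5], total = 5
  t=12: active resources = [5], total = 5
Peak resource demand = 12

12


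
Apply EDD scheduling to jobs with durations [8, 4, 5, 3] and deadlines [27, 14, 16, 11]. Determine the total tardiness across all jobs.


Sort by due date (EDD order): [(3, 11), (4, 14), (5, 16), (8, 27)]
Compute completion times and tardiness:
  Job 1: p=3, d=11, C=3, tardiness=max(0,3-11)=0
  Job 2: p=4, d=14, C=7, tardiness=max(0,7-14)=0
  Job 3: p=5, d=16, C=12, tardiness=max(0,12-16)=0
  Job 4: p=8, d=27, C=20, tardiness=max(0,20-27)=0
Total tardiness = 0

0


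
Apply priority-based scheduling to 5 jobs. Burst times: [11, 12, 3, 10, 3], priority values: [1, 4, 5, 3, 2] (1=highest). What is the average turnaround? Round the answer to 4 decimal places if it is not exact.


Sort by priority (ascending = highest first):
Order: [(1, 11), (2, 3), (3, 10), (4, 12), (5, 3)]
Completion times:
  Priority 1, burst=11, C=11
  Priority 2, burst=3, C=14
  Priority 3, burst=10, C=24
  Priority 4, burst=12, C=36
  Priority 5, burst=3, C=39
Average turnaround = 124/5 = 24.8

24.8


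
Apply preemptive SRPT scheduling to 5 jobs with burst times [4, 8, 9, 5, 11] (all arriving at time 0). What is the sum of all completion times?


Since all jobs arrive at t=0, SRPT equals SPT ordering.
SPT order: [4, 5, 8, 9, 11]
Completion times:
  Job 1: p=4, C=4
  Job 2: p=5, C=9
  Job 3: p=8, C=17
  Job 4: p=9, C=26
  Job 5: p=11, C=37
Total completion time = 4 + 9 + 17 + 26 + 37 = 93

93


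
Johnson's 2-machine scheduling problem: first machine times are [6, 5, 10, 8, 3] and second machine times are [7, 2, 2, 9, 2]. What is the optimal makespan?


Apply Johnson's rule:
  Group 1 (a <= b): [(1, 6, 7), (4, 8, 9)]
  Group 2 (a > b): [(2, 5, 2), (3, 10, 2), (5, 3, 2)]
Optimal job order: [1, 4, 2, 3, 5]
Schedule:
  Job 1: M1 done at 6, M2 done at 13
  Job 4: M1 done at 14, M2 done at 23
  Job 2: M1 done at 19, M2 done at 25
  Job 3: M1 done at 29, M2 done at 31
  Job 5: M1 done at 32, M2 done at 34
Makespan = 34

34


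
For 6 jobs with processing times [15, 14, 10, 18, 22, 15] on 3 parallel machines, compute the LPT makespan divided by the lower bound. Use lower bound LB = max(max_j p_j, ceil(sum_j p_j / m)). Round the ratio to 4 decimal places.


LPT order: [22, 18, 15, 15, 14, 10]
Machine loads after assignment: [32, 32, 30]
LPT makespan = 32
Lower bound = max(max_job, ceil(total/3)) = max(22, 32) = 32
Ratio = 32 / 32 = 1.0

1.0


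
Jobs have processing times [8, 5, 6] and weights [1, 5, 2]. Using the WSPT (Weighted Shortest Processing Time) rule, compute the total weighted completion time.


Compute p/w ratios and sort ascending (WSPT): [(5, 5), (6, 2), (8, 1)]
Compute weighted completion times:
  Job (p=5,w=5): C=5, w*C=5*5=25
  Job (p=6,w=2): C=11, w*C=2*11=22
  Job (p=8,w=1): C=19, w*C=1*19=19
Total weighted completion time = 66

66
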